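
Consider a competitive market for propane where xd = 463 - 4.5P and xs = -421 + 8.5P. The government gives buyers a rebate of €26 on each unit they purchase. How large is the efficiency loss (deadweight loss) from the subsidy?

Deadweight loss = €994.5

Pre-subsidy: 463 - 4.5P = -421 + 8.5P gives P* = 68, x* = 157.
With the rebate, buyers effectively pay Pb = Ps − 26, where Ps is the price sellers receive.
Demand in terms of Ps becomes xd = 463 − 4.5(Ps − 26) = 580 - 4.5Ps. Setting this equal to supply: 580 - 4.5Ps = -421 + 8.5Ps, so Ps = 77.
Buyers pay Pb = 77 − 26 = 51; x' = -421 + 8.5·77 = 233.5.
The subsidy expands output by 233.5 − 157 = 76.5 past the efficient level; on those units the gap between marginal cost and willingness to pay runs from 0 up to 26.
DWL = ½ × 26 × 76.5 = 994.5.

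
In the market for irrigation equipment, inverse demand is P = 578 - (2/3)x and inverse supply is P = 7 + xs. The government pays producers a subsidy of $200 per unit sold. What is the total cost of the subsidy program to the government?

Pre-subsidy: 578 - (2/3)x = 7 + x gives x* = 342.6 and P* = 349.6.
With the subsidy, sellers receive Ps = Pb + 200 for each unit, where Pb is the price buyers pay.
On the curves, Pb = 578 - (2/3)x and Ps = 7 + x; the wedge Ps − Pb = 200 gives 7 + x − (578 - (2/3)x) = 200, so x' = 462.6.
Then Pb = 578 − (2/3)·462.6 = 269.6 and Ps = 7 + 1·462.6 = 469.6.
Government outlay = subsidy × quantity = 200 × 462.6 = 92520.

Government cost = $92520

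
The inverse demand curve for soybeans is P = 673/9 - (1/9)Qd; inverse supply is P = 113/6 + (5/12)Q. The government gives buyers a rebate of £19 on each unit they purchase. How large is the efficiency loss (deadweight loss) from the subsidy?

Deadweight loss = £342

Pre-subsidy: 673/9 - (1/9)Q = 113/6 + (5/12)Q gives Q* = 106 and P* = 63.
With the rebate, buyers effectively pay Pb = Ps − 19, where Ps is the price sellers receive.
On the curves, Pb = 673/9 - (1/9)Q and Ps = 113/6 + (5/12)Q; the wedge Ps − Pb = 19 gives 113/6 + (5/12)Q − (673/9 - (1/9)Q) = 19, so Q' = 142.
Then Pb = 673/9 − (1/9)·142 = 59 and Ps = 113/6 + (5/12)·142 = 78.
The subsidy expands output by 142 − 106 = 36 past the efficient level; on those units the gap between marginal cost and willingness to pay runs from 0 up to 19.
DWL = ½ × 19 × 36 = 342.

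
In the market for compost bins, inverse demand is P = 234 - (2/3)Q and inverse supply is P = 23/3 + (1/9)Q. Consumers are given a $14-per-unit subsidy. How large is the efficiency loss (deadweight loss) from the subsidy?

Deadweight loss = $126

Pre-subsidy: 234 - (2/3)Q = 23/3 + (1/9)Q gives Q* = 291 and P* = 40.
With the rebate, buyers effectively pay Pb = Ps − 14, where Ps is the price sellers receive.
On the curves, Pb = 234 - (2/3)Q and Ps = 23/3 + (1/9)Q; the wedge Ps − Pb = 14 gives 23/3 + (1/9)Q − (234 - (2/3)Q) = 14, so Q' = 309.
Then Pb = 234 − (2/3)·309 = 28 and Ps = 23/3 + (1/9)·309 = 42.
The subsidy expands output by 309 − 291 = 18 past the efficient level; on those units the gap between marginal cost and willingness to pay runs from 0 up to 14.
DWL = ½ × 14 × 18 = 126.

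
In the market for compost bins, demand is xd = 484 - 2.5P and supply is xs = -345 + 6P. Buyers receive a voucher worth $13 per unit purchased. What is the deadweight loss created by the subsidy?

Deadweight loss = 2535/17

Pre-subsidy: 484 - 2.5P = -345 + 6P gives P* = 1658/17, x* = 4083/17.
With the rebate, buyers effectively pay Pb = Ps − 13, where Ps is the price sellers receive.
Demand in terms of Ps becomes xd = 484 − 2.5(Ps − 13) = 516.5 - 2.5Ps. Setting this equal to supply: 516.5 - 2.5Ps = -345 + 6Ps, so Ps = 1723/17.
Buyers pay Pb = 1723/17 − 13 = 1502/17; x' = -345 + 6·(1723/17) = 4473/17.
The subsidy expands output by 4473/17 − 4083/17 = 390/17 past the efficient level; on those units the gap between marginal cost and willingness to pay runs from 0 up to 13.
DWL = ½ × 13 × 390/17 = 2535/17.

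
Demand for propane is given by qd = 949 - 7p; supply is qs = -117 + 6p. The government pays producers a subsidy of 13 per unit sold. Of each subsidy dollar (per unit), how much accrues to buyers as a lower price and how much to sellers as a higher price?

Buyers gain 6 per unit; sellers gain 7 per unit

Pre-subsidy: 949 - 7p = -117 + 6p gives p* = 82, q* = 375.
With the subsidy, sellers receive ps = pb + 13 for each unit, where pb is the price buyers pay.
Supply in terms of pb becomes qs = -117 + 6(pb + 13) = -39 + 6pb. Setting this equal to demand: 949 - 7pb = -39 + 6pb, so pb = 76.
Sellers receive ps = 76 + 13 = 89; q' = 949 − 7·76 = 417.
Buyers' price falls by p* − pb = 82 − 76 = 6; sellers' price rises by ps − p* = 89 − 82 = 7.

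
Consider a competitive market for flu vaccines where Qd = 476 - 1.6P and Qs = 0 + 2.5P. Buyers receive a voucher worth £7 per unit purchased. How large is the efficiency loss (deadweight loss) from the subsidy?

Pre-subsidy: 476 - 1.6P = 0 + 2.5P gives P* = 4760/41, Q* = 11900/41.
With the rebate, buyers effectively pay Pb = Ps − 7, where Ps is the price sellers receive.
Demand in terms of Ps becomes Qd = 476 − 1.6(Ps − 7) = 487.2 - 1.6Ps. Setting this equal to supply: 487.2 - 1.6Ps = 0 + 2.5Ps, so Ps = 4872/41.
Buyers pay Pb = 4872/41 − 7 = 4585/41; Q' = 0 + 2.5·(4872/41) = 12180/41.
The subsidy expands output by 12180/41 − 11900/41 = 280/41 past the efficient level; on those units the gap between marginal cost and willingness to pay runs from 0 up to 7.
DWL = ½ × 7 × 280/41 = 980/41.

Deadweight loss = 980/41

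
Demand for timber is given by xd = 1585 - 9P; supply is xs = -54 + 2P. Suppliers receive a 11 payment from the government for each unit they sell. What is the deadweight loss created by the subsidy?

Deadweight loss = 99

Pre-subsidy: 1585 - 9P = -54 + 2P gives P* = 149, x* = 244.
With the subsidy, sellers receive Ps = Pb + 11 for each unit, where Pb is the price buyers pay.
Supply in terms of Pb becomes xs = -54 + 2(Pb + 11) = -32 + 2Pb. Setting this equal to demand: 1585 - 9Pb = -32 + 2Pb, so Pb = 147.
Sellers receive Ps = 147 + 11 = 158; x' = 1585 − 9·147 = 262.
The subsidy expands output by 262 − 244 = 18 past the efficient level; on those units the gap between marginal cost and willingness to pay runs from 0 up to 11.
DWL = ½ × 11 × 18 = 99.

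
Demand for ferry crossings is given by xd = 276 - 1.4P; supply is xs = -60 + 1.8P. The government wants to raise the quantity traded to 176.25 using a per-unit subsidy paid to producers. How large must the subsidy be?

Required subsidy s = 60 per unit

At x = 176.25, invert demand for the buyer price: Pb = (276 − 176.25)/1.4 = 71.25; invert supply for the seller price: Ps = (176.25 − (-60))/1.8 = 131.25.
The subsidy must fill the gap: s = Ps − Pb = 131.25 − 71.25 = 60.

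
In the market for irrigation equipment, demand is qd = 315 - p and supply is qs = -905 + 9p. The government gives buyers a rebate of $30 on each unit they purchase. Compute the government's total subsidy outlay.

Government cost = $6600

Pre-subsidy: 315 - p = -905 + 9p gives p* = 122, q* = 193.
With the rebate, buyers effectively pay pb = ps − 30, where ps is the price sellers receive.
Demand in terms of ps becomes qd = 315 − 1(ps − 30) = 345 - ps. Setting this equal to supply: 345 - ps = -905 + 9ps, so ps = 125.
Buyers pay pb = 125 − 30 = 95; q' = -905 + 9·125 = 220.
Government outlay = subsidy × quantity = 30 × 220 = 6600.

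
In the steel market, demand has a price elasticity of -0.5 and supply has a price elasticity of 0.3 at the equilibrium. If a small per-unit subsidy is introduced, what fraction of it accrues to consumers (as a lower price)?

For a small subsidy around the equilibrium, the benefit split depends on the relative slopes, which at a point are proportional to the elasticities.
Buyer share = εs/(εs + |εd|) = 0.3/(0.3 + 0.5) = 0.375; seller share = |εd|/(εs + |εd|) = 0.625.

Consumer share = 0.375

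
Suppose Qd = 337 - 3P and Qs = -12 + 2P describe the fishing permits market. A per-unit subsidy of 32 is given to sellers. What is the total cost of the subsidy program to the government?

Pre-subsidy: 337 - 3P = -12 + 2P gives P* = 69.8, Q* = 127.6.
With the subsidy, sellers receive Ps = Pb + 32 for each unit, where Pb is the price buyers pay.
Supply in terms of Pb becomes Qs = -12 + 2(Pb + 32) = 52 + 2Pb. Setting this equal to demand: 337 - 3Pb = 52 + 2Pb, so Pb = 57.
Sellers receive Ps = 57 + 32 = 89; Q' = 337 − 3·57 = 166.
Government outlay = subsidy × quantity = 32 × 166 = 5312.

Government cost = 5312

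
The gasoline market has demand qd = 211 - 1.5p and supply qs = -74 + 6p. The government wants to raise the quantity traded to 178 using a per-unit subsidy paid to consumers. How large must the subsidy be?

Required subsidy s = 20 per unit

At q = 178, invert demand for the buyer price: pb = (211 − 178)/1.5 = 22; invert supply for the seller price: ps = (178 − (-74))/6 = 42.
The subsidy must fill the gap: s = ps − pb = 42 − 22 = 20.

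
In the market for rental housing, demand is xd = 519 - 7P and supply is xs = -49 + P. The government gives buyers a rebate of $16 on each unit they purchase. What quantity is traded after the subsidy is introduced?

x' = 36

Pre-subsidy: 519 - 7P = -49 + P gives P* = 71, x* = 22.
With the rebate, buyers effectively pay Pb = Ps − 16, where Ps is the price sellers receive.
Demand in terms of Ps becomes xd = 519 − 7(Ps − 16) = 631 - 7Ps. Setting this equal to supply: 631 - 7Ps = -49 + Ps, so Ps = 85.
Buyers pay Pb = 85 − 16 = 69; x' = -49 + 1·85 = 36.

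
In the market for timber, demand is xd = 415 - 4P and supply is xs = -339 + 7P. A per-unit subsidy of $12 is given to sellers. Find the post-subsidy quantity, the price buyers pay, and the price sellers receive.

Pre-subsidy: 415 - 4P = -339 + 7P gives P* = 754/11, x* = 1549/11.
With the subsidy, sellers receive Ps = Pb + 12 for each unit, where Pb is the price buyers pay.
Supply in terms of Pb becomes xs = -339 + 7(Pb + 12) = -255 + 7Pb. Setting this equal to demand: 415 - 4Pb = -255 + 7Pb, so Pb = 670/11.
Sellers receive Ps = 670/11 + 12 = 802/11; x' = 415 − 4·(670/11) = 1885/11.

x' = 1885/11; buyers pay 670/11; sellers receive 802/11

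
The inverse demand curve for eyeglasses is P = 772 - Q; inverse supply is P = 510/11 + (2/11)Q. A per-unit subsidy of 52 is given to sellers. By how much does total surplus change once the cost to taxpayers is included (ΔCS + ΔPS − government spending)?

Pre-subsidy: 772 - Q = 510/11 + (2/11)Q gives Q* = 614 and P* = 158.
With the subsidy, sellers receive Ps = Pb + 52 for each unit, where Pb is the price buyers pay.
On the curves, Pb = 772 - Q and Ps = 510/11 + (2/11)Q; the wedge Ps − Pb = 52 gives 510/11 + (2/11)Q − (772 - Q) = 52, so Q' = 658.
Then Pb = 772 − 1·658 = 114 and Ps = 510/11 + (2/11)·658 = 166.
ΔCS = ½(614 + 658)(158 − 114) = 27984; ΔPS = ½(614 + 658)(166 − 158) = 5088.
Government spending = 52 × 658 = 34216.
Net change = 27984 + 5088 − 34216 = -1144. The loss equals the DWL triangle ½·52·44.

Net change in total surplus = -1144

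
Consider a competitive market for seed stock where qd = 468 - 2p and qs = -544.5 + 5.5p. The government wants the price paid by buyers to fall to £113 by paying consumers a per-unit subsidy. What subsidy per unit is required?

At a buyer price of 113, quantity demanded is 468 − 2·113 = 242.
Sellers supply 242 only when they receive ps with -544.5 + 5.5·ps = 242, i.e. ps = 143.
s = ps − pb = 143 − 113 = 30.

Required subsidy s = £30 per unit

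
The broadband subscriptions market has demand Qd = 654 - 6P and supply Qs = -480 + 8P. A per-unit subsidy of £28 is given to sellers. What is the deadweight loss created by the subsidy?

Pre-subsidy: 654 - 6P = -480 + 8P gives P* = 81, Q* = 168.
With the subsidy, sellers receive Ps = Pb + 28 for each unit, where Pb is the price buyers pay.
Supply in terms of Pb becomes Qs = -480 + 8(Pb + 28) = -256 + 8Pb. Setting this equal to demand: 654 - 6Pb = -256 + 8Pb, so Pb = 65.
Sellers receive Ps = 65 + 28 = 93; Q' = 654 − 6·65 = 264.
The subsidy expands output by 264 − 168 = 96 past the efficient level; on those units the gap between marginal cost and willingness to pay runs from 0 up to 28.
DWL = ½ × 28 × 96 = 1344.

Deadweight loss = £1344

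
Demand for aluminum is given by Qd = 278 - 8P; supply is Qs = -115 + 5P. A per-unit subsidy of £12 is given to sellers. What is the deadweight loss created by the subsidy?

Deadweight loss = 2880/13

Pre-subsidy: 278 - 8P = -115 + 5P gives P* = 393/13, Q* = 470/13.
With the subsidy, sellers receive Ps = Pb + 12 for each unit, where Pb is the price buyers pay.
Supply in terms of Pb becomes Qs = -115 + 5(Pb + 12) = -55 + 5Pb. Setting this equal to demand: 278 - 8Pb = -55 + 5Pb, so Pb = 333/13.
Sellers receive Ps = 333/13 + 12 = 489/13; Q' = 278 − 8·(333/13) = 950/13.
The subsidy expands output by 950/13 − 470/13 = 480/13 past the efficient level; on those units the gap between marginal cost and willingness to pay runs from 0 up to 12.
DWL = ½ × 12 × 480/13 = 2880/13.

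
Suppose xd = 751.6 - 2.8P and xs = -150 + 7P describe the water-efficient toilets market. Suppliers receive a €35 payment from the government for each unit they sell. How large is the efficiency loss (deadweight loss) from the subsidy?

Pre-subsidy: 751.6 - 2.8P = -150 + 7P gives P* = 92, x* = 494.
With the subsidy, sellers receive Ps = Pb + 35 for each unit, where Pb is the price buyers pay.
Supply in terms of Pb becomes xs = -150 + 7(Pb + 35) = 95 + 7Pb. Setting this equal to demand: 751.6 - 2.8Pb = 95 + 7Pb, so Pb = 67.
Sellers receive Ps = 67 + 35 = 102; x' = 751.6 − 2.8·67 = 564.
The subsidy expands output by 564 − 494 = 70 past the efficient level; on those units the gap between marginal cost and willingness to pay runs from 0 up to 35.
DWL = ½ × 35 × 70 = 1225.

Deadweight loss = €1225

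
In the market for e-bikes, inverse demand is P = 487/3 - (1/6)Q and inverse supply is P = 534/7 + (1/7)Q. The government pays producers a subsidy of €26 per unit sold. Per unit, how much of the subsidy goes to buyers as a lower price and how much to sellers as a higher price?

Pre-subsidy: 487/3 - (1/6)Q = 534/7 + (1/7)Q gives Q* = 278 and P* = 116.
With the subsidy, sellers receive Ps = Pb + 26 for each unit, where Pb is the price buyers pay.
On the curves, Pb = 487/3 - (1/6)Q and Ps = 534/7 + (1/7)Q; the wedge Ps − Pb = 26 gives 534/7 + (1/7)Q − (487/3 - (1/6)Q) = 26, so Q' = 362.
Then Pb = 487/3 − (1/6)·362 = 102 and Ps = 534/7 + (1/7)·362 = 128.
Buyers' price falls by P* − Pb = 116 − 102 = 14; sellers' price rises by Ps − P* = 128 − 116 = 12.

Buyers gain €14 per unit; sellers gain €12 per unit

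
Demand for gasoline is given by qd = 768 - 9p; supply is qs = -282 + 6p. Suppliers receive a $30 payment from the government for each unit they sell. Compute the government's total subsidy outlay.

Government cost = $7380

Pre-subsidy: 768 - 9p = -282 + 6p gives p* = 70, q* = 138.
With the subsidy, sellers receive ps = pb + 30 for each unit, where pb is the price buyers pay.
Supply in terms of pb becomes qs = -282 + 6(pb + 30) = -102 + 6pb. Setting this equal to demand: 768 - 9pb = -102 + 6pb, so pb = 58.
Sellers receive ps = 58 + 30 = 88; q' = 768 − 9·58 = 246.
Government outlay = subsidy × quantity = 30 × 246 = 7380.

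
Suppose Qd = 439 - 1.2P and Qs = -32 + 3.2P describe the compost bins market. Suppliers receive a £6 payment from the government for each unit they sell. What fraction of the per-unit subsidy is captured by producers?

Producer share = 3/11

Pre-subsidy: 439 - 1.2P = -32 + 3.2P gives P* = 2355/22, Q* = 3416/11.
With the subsidy, sellers receive Ps = Pb + 6 for each unit, where Pb is the price buyers pay.
Supply in terms of Pb becomes Qs = -32 + 3.2(Pb + 6) = -12.8 + 3.2Pb. Setting this equal to demand: 439 - 1.2Pb = -12.8 + 3.2Pb, so Pb = 2259/22.
Sellers receive Ps = 2259/22 + 6 = 2391/22; Q' = 439 − 1.2·(2259/22) = 17368/55.
Buyers' price falls by P* − Pb = 2355/22 − 2259/22 = 48/11; sellers' price rises by Ps − P* = 2391/22 − 2355/22 = 18/11.
So producers capture (18/11)/6 = 3/11 of each unit of subsidy.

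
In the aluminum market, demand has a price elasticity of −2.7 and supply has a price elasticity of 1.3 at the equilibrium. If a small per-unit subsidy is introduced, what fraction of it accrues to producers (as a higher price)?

For a small subsidy around the equilibrium, the benefit split depends on the relative slopes, which at a point are proportional to the elasticities.
Buyer share = εs/(εs + |εd|) = 1.3/(1.3 + 2.7) = 0.325; seller share = |εd|/(εs + |εd|) = 0.675.
So producers capture 0.675 of the subsidy.

Producer share = 0.675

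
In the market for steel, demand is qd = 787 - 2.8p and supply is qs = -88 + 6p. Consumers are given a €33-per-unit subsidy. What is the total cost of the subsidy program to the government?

Government cost = €18862.5

Pre-subsidy: 787 - 2.8p = -88 + 6p gives p* = 4375/44, q* = 11189/22.
With the rebate, buyers effectively pay pb = ps − 33, where ps is the price sellers receive.
Demand in terms of ps becomes qd = 787 − 2.8(ps − 33) = 879.4 - 2.8ps. Setting this equal to supply: 879.4 - 2.8ps = -88 + 6ps, so ps = 4837/44.
Buyers pay pb = 4837/44 − 33 = 3385/44; q' = -88 + 6·(4837/44) = 12575/22.
Government outlay = subsidy × quantity = 33 × 12575/22 = 18862.5.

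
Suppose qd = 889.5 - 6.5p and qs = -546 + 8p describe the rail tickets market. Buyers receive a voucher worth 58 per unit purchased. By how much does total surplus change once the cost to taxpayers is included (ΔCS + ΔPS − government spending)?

Net change in total surplus = -6032

Pre-subsidy: 889.5 - 6.5p = -546 + 8p gives p* = 99, q* = 246.
With the rebate, buyers effectively pay pb = ps − 58, where ps is the price sellers receive.
Demand in terms of ps becomes qd = 889.5 − 6.5(ps − 58) = 1266.5 - 6.5ps. Setting this equal to supply: 1266.5 - 6.5ps = -546 + 8ps, so ps = 125.
Buyers pay pb = 125 − 58 = 67; q' = -546 + 8·125 = 454.
ΔCS = ½(246 + 454)(99 − 67) = 11200; ΔPS = ½(246 + 454)(125 − 99) = 9100.
Government spending = 58 × 454 = 26332.
Net change = 11200 + 9100 − 26332 = -6032. The loss equals the DWL triangle ½·58·208.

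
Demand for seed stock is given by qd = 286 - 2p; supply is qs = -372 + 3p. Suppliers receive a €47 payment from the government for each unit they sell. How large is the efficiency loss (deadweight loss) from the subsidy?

Deadweight loss = €1325.4

Pre-subsidy: 286 - 2p = -372 + 3p gives p* = 131.6, q* = 22.8.
With the subsidy, sellers receive ps = pb + 47 for each unit, where pb is the price buyers pay.
Supply in terms of pb becomes qs = -372 + 3(pb + 47) = -231 + 3pb. Setting this equal to demand: 286 - 2pb = -231 + 3pb, so pb = 103.4.
Sellers receive ps = 103.4 + 47 = 150.4; q' = 286 − 2·103.4 = 79.2.
The subsidy expands output by 79.2 − 22.8 = 56.4 past the efficient level; on those units the gap between marginal cost and willingness to pay runs from 0 up to 47.
DWL = ½ × 47 × 56.4 = 1325.4.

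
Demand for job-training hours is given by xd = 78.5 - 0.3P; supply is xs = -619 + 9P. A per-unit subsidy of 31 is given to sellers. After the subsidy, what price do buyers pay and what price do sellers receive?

Buyers pay 45; sellers receive 76

Pre-subsidy: 78.5 - 0.3P = -619 + 9P gives P* = 75, x* = 56.
With the subsidy, sellers receive Ps = Pb + 31 for each unit, where Pb is the price buyers pay.
Supply in terms of Pb becomes xs = -619 + 9(Pb + 31) = -340 + 9Pb. Setting this equal to demand: 78.5 - 0.3Pb = -340 + 9Pb, so Pb = 45.
Sellers receive Ps = 45 + 31 = 76; x' = 78.5 − 0.3·45 = 65.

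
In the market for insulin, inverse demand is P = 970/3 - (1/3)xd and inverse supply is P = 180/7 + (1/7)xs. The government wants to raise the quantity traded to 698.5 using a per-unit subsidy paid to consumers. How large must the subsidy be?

Required subsidy s = 35 per unit

At x = 698.5, from the demand curve buyers pay Pb = 970/3 − (1/3)·698.5 = 90.5; from the supply curve sellers need Ps = 180/7 + (1/7)·698.5 = 125.5.
The subsidy must fill the gap: s = Ps − Pb = 125.5 − 90.5 = 35.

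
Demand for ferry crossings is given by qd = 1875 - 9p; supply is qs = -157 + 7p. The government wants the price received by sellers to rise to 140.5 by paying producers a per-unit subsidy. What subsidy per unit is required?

Required subsidy s = 24 per unit

At a seller price of 140.5, quantity supplied is -157 + 7·140.5 = 826.5.
Buyers absorb 826.5 only when they pay pb with 1875 − 9·pb = 826.5, i.e. pb = 116.5.
s = ps − pb = 140.5 − 116.5 = 24.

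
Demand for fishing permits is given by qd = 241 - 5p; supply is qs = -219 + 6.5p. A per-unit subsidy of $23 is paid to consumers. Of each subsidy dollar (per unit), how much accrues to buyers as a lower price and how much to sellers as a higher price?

Pre-subsidy: 241 - 5p = -219 + 6.5p gives p* = 40, q* = 41.
With the rebate, buyers effectively pay pb = ps − 23, where ps is the price sellers receive.
Demand in terms of ps becomes qd = 241 − 5(ps − 23) = 356 - 5ps. Setting this equal to supply: 356 - 5ps = -219 + 6.5ps, so ps = 50.
Buyers pay pb = 50 − 23 = 27; q' = -219 + 6.5·50 = 106.
Buyers' price falls by p* − pb = 40 − 27 = 13; sellers' price rises by ps − p* = 50 − 40 = 10.

Buyers gain $13 per unit; sellers gain $10 per unit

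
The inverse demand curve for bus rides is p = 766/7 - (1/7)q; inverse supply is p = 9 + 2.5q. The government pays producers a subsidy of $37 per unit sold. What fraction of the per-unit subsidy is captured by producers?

Producer share = 35/37

Pre-subsidy: 766/7 - (1/7)q = 9 + 2.5q gives q* = 38 and p* = 104.
With the subsidy, sellers receive ps = pb + 37 for each unit, where pb is the price buyers pay.
On the curves, pb = 766/7 - (1/7)q and ps = 9 + 2.5q; the wedge ps − pb = 37 gives 9 + 2.5q − (766/7 - (1/7)q) = 37, so q' = 52.
Then pb = 766/7 − (1/7)·52 = 102 and ps = 9 + 2.5·52 = 139.
Buyers' price falls by p* − pb = 104 − 102 = 2; sellers' price rises by ps − p* = 139 − 104 = 35.
So producers capture 35/37 = 35/37 of each unit of subsidy.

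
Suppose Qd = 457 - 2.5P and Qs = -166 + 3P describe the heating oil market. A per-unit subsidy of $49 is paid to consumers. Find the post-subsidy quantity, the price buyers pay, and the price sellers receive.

Pre-subsidy: 457 - 2.5P = -166 + 3P gives P* = 1246/11, Q* = 1912/11.
With the rebate, buyers effectively pay Pb = Ps − 49, where Ps is the price sellers receive.
Demand in terms of Ps becomes Qd = 457 − 2.5(Ps − 49) = 579.5 - 2.5Ps. Setting this equal to supply: 579.5 - 2.5Ps = -166 + 3Ps, so Ps = 1491/11.
Buyers pay Pb = 1491/11 − 49 = 952/11; Q' = -166 + 3·(1491/11) = 2647/11.

Q' = 2647/11; buyers pay 952/11; sellers receive 1491/11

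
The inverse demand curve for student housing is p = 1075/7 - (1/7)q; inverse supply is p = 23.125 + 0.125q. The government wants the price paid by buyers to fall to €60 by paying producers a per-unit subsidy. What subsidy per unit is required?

At a buyer price of 60, quantity demanded is 1075 − 7·60 = 655.
Sellers supply 655 only when they receive ps = 23.125 + 0.125·655 = 105.
s = ps − pb = 105 − 60 = 45.

Required subsidy s = €45 per unit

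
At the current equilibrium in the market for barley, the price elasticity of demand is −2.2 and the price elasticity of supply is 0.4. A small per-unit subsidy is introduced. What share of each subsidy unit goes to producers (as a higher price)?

For a small subsidy around the equilibrium, the benefit split depends on the relative slopes, which at a point are proportional to the elasticities.
Buyer share = εs/(εs + |εd|) = 0.4/(0.4 + 2.2) = 2/13; seller share = |εd|/(εs + |εd|) = 11/13.
So producers capture 11/13 of the subsidy.

Producer share = 11/13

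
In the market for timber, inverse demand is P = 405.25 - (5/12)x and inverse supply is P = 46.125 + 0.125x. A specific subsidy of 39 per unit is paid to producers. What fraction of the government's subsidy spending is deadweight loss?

DWL / government spending = 12/245

Pre-subsidy: 405.25 - (5/12)x = 46.125 + 0.125x gives x* = 663 and P* = 129.
With the subsidy, sellers receive Ps = Pb + 39 for each unit, where Pb is the price buyers pay.
On the curves, Pb = 405.25 - (5/12)x and Ps = 46.125 + 0.125x; the wedge Ps − Pb = 39 gives 46.125 + 0.125x − (405.25 - (5/12)x) = 39, so x' = 735.
Then Pb = 405.25 − (5/12)·735 = 99 and Ps = 46.125 + 0.125·735 = 138.
ΔCS = ½(663 + 735)(129 − 99) = 20970; ΔPS = ½(663 + 735)(138 − 129) = 6291.
Government spending = 39 × 735 = 28665.
DWL = ½ × 39 × (735 − 663) = 1404; fraction = 1404 / 28665 = 12/245.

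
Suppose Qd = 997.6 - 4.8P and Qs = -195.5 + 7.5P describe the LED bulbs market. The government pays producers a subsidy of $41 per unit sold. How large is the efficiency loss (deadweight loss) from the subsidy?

Pre-subsidy: 997.6 - 4.8P = -195.5 + 7.5P gives P* = 97, Q* = 532.
With the subsidy, sellers receive Ps = Pb + 41 for each unit, where Pb is the price buyers pay.
Supply in terms of Pb becomes Qs = -195.5 + 7.5(Pb + 41) = 112 + 7.5Pb. Setting this equal to demand: 997.6 - 4.8Pb = 112 + 7.5Pb, so Pb = 72.
Sellers receive Ps = 72 + 41 = 113; Q' = 997.6 − 4.8·72 = 652.
The subsidy expands output by 652 − 532 = 120 past the efficient level; on those units the gap between marginal cost and willingness to pay runs from 0 up to 41.
DWL = ½ × 41 × 120 = 2460.

Deadweight loss = $2460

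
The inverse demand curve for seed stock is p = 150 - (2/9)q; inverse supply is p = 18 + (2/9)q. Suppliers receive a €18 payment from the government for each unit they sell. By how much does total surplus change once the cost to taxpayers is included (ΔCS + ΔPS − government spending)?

Net change in total surplus = -€364.5

Pre-subsidy: 150 - (2/9)q = 18 + (2/9)q gives q* = 297 and p* = 84.
With the subsidy, sellers receive ps = pb + 18 for each unit, where pb is the price buyers pay.
On the curves, pb = 150 - (2/9)q and ps = 18 + (2/9)q; the wedge ps − pb = 18 gives 18 + (2/9)q − (150 - (2/9)q) = 18, so q' = 337.5.
Then pb = 150 − (2/9)·337.5 = 75 and ps = 18 + (2/9)·337.5 = 93.
ΔCS = ½(297 + 337.5)(84 − 75) = 2855.25; ΔPS = ½(297 + 337.5)(93 − 84) = 2855.25.
Government spending = 18 × 337.5 = 6075.
Net change = 2855.25 + 2855.25 − 6075 = -364.5. The loss equals the DWL triangle ½·18·40.5.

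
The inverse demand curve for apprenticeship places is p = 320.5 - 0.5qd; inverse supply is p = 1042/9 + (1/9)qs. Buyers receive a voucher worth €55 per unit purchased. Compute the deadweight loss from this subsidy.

Deadweight loss = €2475

Pre-subsidy: 320.5 - 0.5q = 1042/9 + (1/9)q gives q* = 335 and p* = 153.
With the rebate, buyers effectively pay pb = ps − 55, where ps is the price sellers receive.
On the curves, pb = 320.5 - 0.5q and ps = 1042/9 + (1/9)q; the wedge ps − pb = 55 gives 1042/9 + (1/9)q − (320.5 - 0.5q) = 55, so q' = 425.
Then pb = 320.5 − 0.5·425 = 108 and ps = 1042/9 + (1/9)·425 = 163.
The subsidy expands output by 425 − 335 = 90 past the efficient level; on those units the gap between marginal cost and willingness to pay runs from 0 up to 55.
DWL = ½ × 55 × 90 = 2475.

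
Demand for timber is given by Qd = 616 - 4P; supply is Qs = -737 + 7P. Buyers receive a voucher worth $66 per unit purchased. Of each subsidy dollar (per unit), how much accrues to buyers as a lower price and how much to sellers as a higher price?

Buyers gain $42 per unit; sellers gain $24 per unit

Pre-subsidy: 616 - 4P = -737 + 7P gives P* = 123, Q* = 124.
With the rebate, buyers effectively pay Pb = Ps − 66, where Ps is the price sellers receive.
Demand in terms of Ps becomes Qd = 616 − 4(Ps − 66) = 880 - 4Ps. Setting this equal to supply: 880 - 4Ps = -737 + 7Ps, so Ps = 147.
Buyers pay Pb = 147 − 66 = 81; Q' = -737 + 7·147 = 292.
Buyers' price falls by P* − Pb = 123 − 81 = 42; sellers' price rises by Ps − P* = 147 − 123 = 24.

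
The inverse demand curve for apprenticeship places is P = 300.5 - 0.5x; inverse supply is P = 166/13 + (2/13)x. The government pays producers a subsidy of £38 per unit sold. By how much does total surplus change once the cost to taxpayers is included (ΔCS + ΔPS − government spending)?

Pre-subsidy: 300.5 - 0.5x = 166/13 + (2/13)x gives x* = 7481/17 and P* = 1368/17.
With the subsidy, sellers receive Ps = Pb + 38 for each unit, where Pb is the price buyers pay.
On the curves, Pb = 300.5 - 0.5x and Ps = 166/13 + (2/13)x; the wedge Ps − Pb = 38 gives 166/13 + (2/13)x − (300.5 - 0.5x) = 38, so x' = 8469/17.
Then Pb = 300.5 − 0.5·(8469/17) = 874/17 and Ps = 166/13 + (2/13)·(8469/17) = 1520/17.
ΔCS = ½(7481/17 + 8469/17)(1368/17 − 874/17) = 3939650/289; ΔPS = ½(7481/17 + 8469/17)(1520/17 − 1368/17) = 1212200/289.
Government spending = 38 × 8469/17 = 321822/17.
Net change = 3939650/289 + 1212200/289 − 321822/17 = -18772/17. The loss equals the DWL triangle ½·38·988/17.

Net change in total surplus = -18772/17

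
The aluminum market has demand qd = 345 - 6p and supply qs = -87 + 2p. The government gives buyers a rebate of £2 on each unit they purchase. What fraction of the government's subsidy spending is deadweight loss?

DWL / government spending = 0.0625

Pre-subsidy: 345 - 6p = -87 + 2p gives p* = 54, q* = 21.
With the rebate, buyers effectively pay pb = ps − 2, where ps is the price sellers receive.
Demand in terms of ps becomes qd = 345 − 6(ps − 2) = 357 - 6ps. Setting this equal to supply: 357 - 6ps = -87 + 2ps, so ps = 55.5.
Buyers pay pb = 55.5 − 2 = 53.5; q' = -87 + 2·55.5 = 24.
ΔCS = ½(21 + 24)(54 − 53.5) = 11.25; ΔPS = ½(21 + 24)(55.5 − 54) = 33.75.
Government spending = 2 × 24 = 48.
DWL = ½ × 2 × (24 − 21) = 3; fraction = 3 / 48 = 0.0625.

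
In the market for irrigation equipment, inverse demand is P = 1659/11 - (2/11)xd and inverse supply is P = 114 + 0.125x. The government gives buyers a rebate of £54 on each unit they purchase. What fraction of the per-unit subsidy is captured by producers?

Producer share = 11/27

Pre-subsidy: 1659/11 - (2/11)x = 114 + 0.125x gives x* = 120 and P* = 129.
With the rebate, buyers effectively pay Pb = Ps − 54, where Ps is the price sellers receive.
On the curves, Pb = 1659/11 - (2/11)x and Ps = 114 + 0.125x; the wedge Ps − Pb = 54 gives 114 + 0.125x − (1659/11 - (2/11)x) = 54, so x' = 296.
Then Pb = 1659/11 − (2/11)·296 = 97 and Ps = 114 + 0.125·296 = 151.
Buyers' price falls by P* − Pb = 129 − 97 = 32; sellers' price rises by Ps − P* = 151 − 129 = 22.
So producers capture 22/54 = 11/27 of each unit of subsidy.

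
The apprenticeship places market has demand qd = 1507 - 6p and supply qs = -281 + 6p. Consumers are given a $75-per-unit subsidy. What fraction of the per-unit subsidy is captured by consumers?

Consumer share = 0.5

Pre-subsidy: 1507 - 6p = -281 + 6p gives p* = 149, q* = 613.
With the rebate, buyers effectively pay pb = ps − 75, where ps is the price sellers receive.
Demand in terms of ps becomes qd = 1507 − 6(ps − 75) = 1957 - 6ps. Setting this equal to supply: 1957 - 6ps = -281 + 6ps, so ps = 186.5.
Buyers pay pb = 186.5 − 75 = 111.5; q' = -281 + 6·186.5 = 838.
Buyers' price falls by p* − pb = 149 − 111.5 = 37.5; sellers' price rises by ps − p* = 186.5 − 149 = 37.5.
So consumers capture 37.5/75 = 0.5 of each unit of subsidy.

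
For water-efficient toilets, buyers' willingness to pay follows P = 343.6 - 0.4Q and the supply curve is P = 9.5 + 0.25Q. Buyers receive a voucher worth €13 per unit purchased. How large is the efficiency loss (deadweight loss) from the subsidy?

Pre-subsidy: 343.6 - 0.4Q = 9.5 + 0.25Q gives Q* = 514 and P* = 138.
With the rebate, buyers effectively pay Pb = Ps − 13, where Ps is the price sellers receive.
On the curves, Pb = 343.6 - 0.4Q and Ps = 9.5 + 0.25Q; the wedge Ps − Pb = 13 gives 9.5 + 0.25Q − (343.6 - 0.4Q) = 13, so Q' = 534.
Then Pb = 343.6 − 0.4·534 = 130 and Ps = 9.5 + 0.25·534 = 143.
The subsidy expands output by 534 − 514 = 20 past the efficient level; on those units the gap between marginal cost and willingness to pay runs from 0 up to 13.
DWL = ½ × 13 × 20 = 130.

Deadweight loss = €130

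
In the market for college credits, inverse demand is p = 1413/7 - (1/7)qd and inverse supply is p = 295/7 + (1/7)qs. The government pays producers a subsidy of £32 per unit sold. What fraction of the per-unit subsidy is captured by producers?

Producer share = 0.5

Pre-subsidy: 1413/7 - (1/7)q = 295/7 + (1/7)q gives q* = 559 and p* = 122.
With the subsidy, sellers receive ps = pb + 32 for each unit, where pb is the price buyers pay.
On the curves, pb = 1413/7 - (1/7)q and ps = 295/7 + (1/7)q; the wedge ps − pb = 32 gives 295/7 + (1/7)q − (1413/7 - (1/7)q) = 32, so q' = 671.
Then pb = 1413/7 − (1/7)·671 = 106 and ps = 295/7 + (1/7)·671 = 138.
Buyers' price falls by p* − pb = 122 − 106 = 16; sellers' price rises by ps − p* = 138 − 122 = 16.
So producers capture 16/32 = 0.5 of each unit of subsidy.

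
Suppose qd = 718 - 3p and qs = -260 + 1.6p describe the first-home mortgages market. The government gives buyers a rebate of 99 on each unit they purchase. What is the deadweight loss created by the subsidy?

Pre-subsidy: 718 - 3p = -260 + 1.6p gives p* = 4890/23, q* = 1844/23.
With the rebate, buyers effectively pay pb = ps − 99, where ps is the price sellers receive.
Demand in terms of ps becomes qd = 718 − 3(ps − 99) = 1015 - 3ps. Setting this equal to supply: 1015 - 3ps = -260 + 1.6ps, so ps = 6375/23.
Buyers pay pb = 6375/23 − 99 = 4098/23; q' = -260 + 1.6·(6375/23) = 4220/23.
The subsidy expands output by 4220/23 − 1844/23 = 2376/23 past the efficient level; on those units the gap between marginal cost and willingness to pay runs from 0 up to 99.
DWL = ½ × 99 × 2376/23 = 117612/23.

Deadweight loss = 117612/23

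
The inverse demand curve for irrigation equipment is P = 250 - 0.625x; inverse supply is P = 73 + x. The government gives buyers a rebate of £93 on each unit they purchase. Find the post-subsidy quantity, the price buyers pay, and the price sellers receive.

x' = 2160/13; buyers pay 1900/13; sellers receive 3109/13

Pre-subsidy: 250 - 0.625x = 73 + x gives x* = 1416/13 and P* = 2365/13.
With the rebate, buyers effectively pay Pb = Ps − 93, where Ps is the price sellers receive.
On the curves, Pb = 250 - 0.625x and Ps = 73 + x; the wedge Ps − Pb = 93 gives 73 + x − (250 - 0.625x) = 93, so x' = 2160/13.
Then Pb = 250 − 0.625·(2160/13) = 1900/13 and Ps = 73 + 1·(2160/13) = 3109/13.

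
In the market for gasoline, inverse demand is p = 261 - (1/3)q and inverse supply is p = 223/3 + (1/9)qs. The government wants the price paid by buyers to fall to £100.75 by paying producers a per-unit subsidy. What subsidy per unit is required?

At a buyer price of 100.75, quantity demanded is 783 − 3·100.75 = 480.75.
Sellers supply 480.75 only when they receive ps = 223/3 + (1/9)·480.75 = 127.75.
s = ps − pb = 127.75 − 100.75 = 27.

Required subsidy s = £27 per unit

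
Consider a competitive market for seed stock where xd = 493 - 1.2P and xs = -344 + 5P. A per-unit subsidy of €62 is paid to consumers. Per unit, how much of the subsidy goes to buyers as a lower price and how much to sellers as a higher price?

Pre-subsidy: 493 - 1.2P = -344 + 5P gives P* = 135, x* = 331.
With the rebate, buyers effectively pay Pb = Ps − 62, where Ps is the price sellers receive.
Demand in terms of Ps becomes xd = 493 − 1.2(Ps − 62) = 567.4 - 1.2Ps. Setting this equal to supply: 567.4 - 1.2Ps = -344 + 5Ps, so Ps = 147.
Buyers pay Pb = 147 − 62 = 85; x' = -344 + 5·147 = 391.
Buyers' price falls by P* − Pb = 135 − 85 = 50; sellers' price rises by Ps − P* = 147 − 135 = 12.

Buyers gain €50 per unit; sellers gain €12 per unit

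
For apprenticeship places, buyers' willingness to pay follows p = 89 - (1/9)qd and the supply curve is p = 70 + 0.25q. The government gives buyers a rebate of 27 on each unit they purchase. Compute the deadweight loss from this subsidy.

Pre-subsidy: 89 - (1/9)q = 70 + 0.25q gives q* = 684/13 and p* = 1081/13.
With the rebate, buyers effectively pay pb = ps − 27, where ps is the price sellers receive.
On the curves, pb = 89 - (1/9)q and ps = 70 + 0.25q; the wedge ps − pb = 27 gives 70 + 0.25q − (89 - (1/9)q) = 27, so q' = 1656/13.
Then pb = 89 − (1/9)·(1656/13) = 973/13 and ps = 70 + 0.25·(1656/13) = 1324/13.
The subsidy expands output by 1656/13 − 684/13 = 972/13 past the efficient level; on those units the gap between marginal cost and willingness to pay runs from 0 up to 27.
DWL = ½ × 27 × 972/13 = 13122/13.

Deadweight loss = 13122/13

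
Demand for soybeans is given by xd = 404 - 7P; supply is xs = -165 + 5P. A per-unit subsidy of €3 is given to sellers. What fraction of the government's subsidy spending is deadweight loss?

Pre-subsidy: 404 - 7P = -165 + 5P gives P* = 569/12, x* = 865/12.
With the subsidy, sellers receive Ps = Pb + 3 for each unit, where Pb is the price buyers pay.
Supply in terms of Pb becomes xs = -165 + 5(Pb + 3) = -150 + 5Pb. Setting this equal to demand: 404 - 7Pb = -150 + 5Pb, so Pb = 277/6.
Sellers receive Ps = 277/6 + 3 = 295/6; x' = 404 − 7·(277/6) = 485/6.
ΔCS = ½(865/12 + 485/6)(569/12 − 277/6) = 9175/96; ΔPS = ½(865/12 + 485/6)(295/6 − 569/12) = 12845/96.
Government spending = 3 × 485/6 = 242.5.
DWL = ½ × 3 × (485/6 − 865/12) = 13.125; fraction = 13.125 / 242.5 = 21/388.

DWL / government spending = 21/388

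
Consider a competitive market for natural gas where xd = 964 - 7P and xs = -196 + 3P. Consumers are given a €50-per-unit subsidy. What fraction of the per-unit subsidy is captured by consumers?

Pre-subsidy: 964 - 7P = -196 + 3P gives P* = 116, x* = 152.
With the rebate, buyers effectively pay Pb = Ps − 50, where Ps is the price sellers receive.
Demand in terms of Ps becomes xd = 964 − 7(Ps − 50) = 1314 - 7Ps. Setting this equal to supply: 1314 - 7Ps = -196 + 3Ps, so Ps = 151.
Buyers pay Pb = 151 − 50 = 101; x' = -196 + 3·151 = 257.
Buyers' price falls by P* − Pb = 116 − 101 = 15; sellers' price rises by Ps − P* = 151 − 116 = 35.
So consumers capture 15/50 = 0.3 of each unit of subsidy.

Consumer share = 0.3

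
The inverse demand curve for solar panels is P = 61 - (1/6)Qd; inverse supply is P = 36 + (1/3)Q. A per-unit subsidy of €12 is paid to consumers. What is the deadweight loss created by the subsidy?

Pre-subsidy: 61 - (1/6)Q = 36 + (1/3)Q gives Q* = 50 and P* = 158/3.
With the rebate, buyers effectively pay Pb = Ps − 12, where Ps is the price sellers receive.
On the curves, Pb = 61 - (1/6)Q and Ps = 36 + (1/3)Q; the wedge Ps − Pb = 12 gives 36 + (1/3)Q − (61 - (1/6)Q) = 12, so Q' = 74.
Then Pb = 61 − (1/6)·74 = 146/3 and Ps = 36 + (1/3)·74 = 182/3.
The subsidy expands output by 74 − 50 = 24 past the efficient level; on those units the gap between marginal cost and willingness to pay runs from 0 up to 12.
DWL = ½ × 12 × 24 = 144.

Deadweight loss = €144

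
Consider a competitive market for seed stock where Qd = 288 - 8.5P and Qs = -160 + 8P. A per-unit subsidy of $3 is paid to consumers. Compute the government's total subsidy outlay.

Government cost = 2296/11

Pre-subsidy: 288 - 8.5P = -160 + 8P gives P* = 896/33, Q* = 1888/33.
With the rebate, buyers effectively pay Pb = Ps − 3, where Ps is the price sellers receive.
Demand in terms of Ps becomes Qd = 288 − 8.5(Ps − 3) = 313.5 - 8.5Ps. Setting this equal to supply: 313.5 - 8.5Ps = -160 + 8Ps, so Ps = 947/33.
Buyers pay Pb = 947/33 − 3 = 848/33; Q' = -160 + 8·(947/33) = 2296/33.
Government outlay = subsidy × quantity = 3 × 2296/33 = 2296/11.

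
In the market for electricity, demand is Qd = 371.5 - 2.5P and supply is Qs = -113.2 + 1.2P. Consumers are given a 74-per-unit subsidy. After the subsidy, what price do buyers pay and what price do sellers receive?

Buyers pay 107; sellers receive 181

Pre-subsidy: 371.5 - 2.5P = -113.2 + 1.2P gives P* = 131, Q* = 44.
With the rebate, buyers effectively pay Pb = Ps − 74, where Ps is the price sellers receive.
Demand in terms of Ps becomes Qd = 371.5 − 2.5(Ps − 74) = 556.5 - 2.5Ps. Setting this equal to supply: 556.5 - 2.5Ps = -113.2 + 1.2Ps, so Ps = 181.
Buyers pay Pb = 181 − 74 = 107; Q' = -113.2 + 1.2·181 = 104.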